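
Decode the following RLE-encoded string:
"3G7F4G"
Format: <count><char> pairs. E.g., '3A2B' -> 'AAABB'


Expanding each <count><char> pair:
  3G -> 'GGG'
  7F -> 'FFFFFFF'
  4G -> 'GGGG'

Decoded = GGGFFFFFFFGGGG


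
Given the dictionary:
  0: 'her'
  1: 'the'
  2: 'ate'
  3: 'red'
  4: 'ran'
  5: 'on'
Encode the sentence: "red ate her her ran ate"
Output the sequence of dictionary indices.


Look up each word in the dictionary:
  'red' -> 3
  'ate' -> 2
  'her' -> 0
  'her' -> 0
  'ran' -> 4
  'ate' -> 2

Encoded: [3, 2, 0, 0, 4, 2]


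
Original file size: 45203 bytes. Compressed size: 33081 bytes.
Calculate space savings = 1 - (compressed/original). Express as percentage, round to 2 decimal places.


ratio = compressed/original = 33081/45203 = 0.731832
savings = 1 - ratio = 1 - 0.731832 = 0.268168
as a percentage: 0.268168 * 100 = 26.82%

Space savings = 1 - 33081/45203 = 26.82%


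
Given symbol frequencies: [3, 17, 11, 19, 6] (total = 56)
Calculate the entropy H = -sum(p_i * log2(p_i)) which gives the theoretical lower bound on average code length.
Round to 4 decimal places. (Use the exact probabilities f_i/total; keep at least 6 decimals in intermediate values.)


Per-symbol terms -p_i * log2(p_i) with p_i = f_i/56:
  p = 3/56 = 0.053571: log2(p) = -4.222392, -p*log2(p) = 0.226200
  p = 17/56 = 0.303571: log2(p) = -1.719892, -p*log2(p) = 0.522110
  p = 11/56 = 0.196429: log2(p) = -2.347923, -p*log2(p) = 0.461199
  p = 19/56 = 0.339286: log2(p) = -1.559427, -p*log2(p) = 0.529091
  p = 6/56 = 0.107143: log2(p) = -3.222392, -p*log2(p) = 0.345256
H = 0.226200 + 0.522110 + 0.461199 + 0.529091 + 0.345256 = 2.083856

H = 2.0839 bits/symbol


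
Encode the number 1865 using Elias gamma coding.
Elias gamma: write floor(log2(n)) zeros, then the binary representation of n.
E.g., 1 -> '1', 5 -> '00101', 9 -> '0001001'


num_bits = floor(log2(1865)) + 1 = 11
leading_zeros = num_bits - 1 = 10
binary(1865) = 11101001001

Elias gamma(1865) = '0000000000' + '11101001001' = 000000000011101001001 (21 bits)


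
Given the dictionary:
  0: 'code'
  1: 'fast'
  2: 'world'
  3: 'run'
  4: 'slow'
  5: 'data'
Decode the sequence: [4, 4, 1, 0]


Look up each index in the dictionary:
  4 -> 'slow'
  4 -> 'slow'
  1 -> 'fast'
  0 -> 'code'

Decoded: "slow slow fast code"


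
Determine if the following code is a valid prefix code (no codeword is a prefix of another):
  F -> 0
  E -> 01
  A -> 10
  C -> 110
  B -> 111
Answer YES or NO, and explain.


Checking each pair (does one codeword prefix another?):
  F='0' vs E='01': prefix -- VIOLATION

NO -- this is NOT a valid prefix code. F (0) is a prefix of E (01).


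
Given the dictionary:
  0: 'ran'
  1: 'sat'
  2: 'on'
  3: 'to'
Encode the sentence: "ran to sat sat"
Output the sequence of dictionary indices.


Look up each word in the dictionary:
  'ran' -> 0
  'to' -> 3
  'sat' -> 1
  'sat' -> 1

Encoded: [0, 3, 1, 1]


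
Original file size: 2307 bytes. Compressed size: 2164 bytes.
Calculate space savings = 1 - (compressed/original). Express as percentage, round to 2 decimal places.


ratio = compressed/original = 2164/2307 = 0.938015
savings = 1 - ratio = 1 - 0.938015 = 0.061985
as a percentage: 0.061985 * 100 = 6.2%

Space savings = 1 - 2164/2307 = 6.2%


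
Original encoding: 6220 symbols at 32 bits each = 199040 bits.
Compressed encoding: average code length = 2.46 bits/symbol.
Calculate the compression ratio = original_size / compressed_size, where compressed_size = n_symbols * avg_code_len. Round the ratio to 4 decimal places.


original_size = n_symbols * orig_bits = 6220 * 32 = 199040 bits
compressed_size = n_symbols * avg_code_len = 6220 * 2.46 = 15301.2 bits
ratio = original_size / compressed_size = 199040 / 15301.2 = 13.0081

Compression ratio = 13.0081


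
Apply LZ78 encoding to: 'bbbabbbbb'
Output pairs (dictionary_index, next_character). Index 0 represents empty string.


LZ78 encoding steps:
Dictionary: {0: ''}
Step 1: w='' (idx 0), next='b' -> output (0, 'b'), add 'b' as idx 1
Step 2: w='b' (idx 1), next='b' -> output (1, 'b'), add 'bb' as idx 2
Step 3: w='' (idx 0), next='a' -> output (0, 'a'), add 'a' as idx 3
Step 4: w='bb' (idx 2), next='b' -> output (2, 'b'), add 'bbb' as idx 4
Step 5: w='bb' (idx 2), end of input -> output (2, '')


Encoded: [(0, 'b'), (1, 'b'), (0, 'a'), (2, 'b'), (2, '')]


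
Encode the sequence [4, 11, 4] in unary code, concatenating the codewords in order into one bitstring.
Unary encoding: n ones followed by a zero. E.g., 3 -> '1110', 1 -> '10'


Encode each number as n ones followed by a terminating 0:
  4 -> 11110 (5 bits)
  11 -> 111111111110 (12 bits)
  4 -> 11110 (5 bits)
Total length = 5 + 12 + 5 = 22 bits.

Unary([4, 11, 4]) = 1111011111111111011110 (22 bits)


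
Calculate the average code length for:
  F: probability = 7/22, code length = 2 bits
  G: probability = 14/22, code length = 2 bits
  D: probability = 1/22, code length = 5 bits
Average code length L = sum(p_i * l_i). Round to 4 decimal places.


Weighted contributions p_i * l_i:
  F: (7/22) * 2 = 14/22
  G: (14/22) * 2 = 28/22
  D: (1/22) * 5 = 5/22
Sum = (14 + 28 + 5)/22 = 47/22

L = 47/22 = 2.1364 bits/symbol


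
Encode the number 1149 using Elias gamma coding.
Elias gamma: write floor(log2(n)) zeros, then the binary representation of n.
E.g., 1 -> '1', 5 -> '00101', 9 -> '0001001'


num_bits = floor(log2(1149)) + 1 = 11
leading_zeros = num_bits - 1 = 10
binary(1149) = 10001111101

Elias gamma(1149) = '0000000000' + '10001111101' = 000000000010001111101 (21 bits)


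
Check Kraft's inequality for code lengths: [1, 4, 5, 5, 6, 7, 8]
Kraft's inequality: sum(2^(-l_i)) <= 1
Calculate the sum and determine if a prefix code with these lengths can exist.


Sum = 2^(-1) + 2^(-4) + 2^(-5) + 2^(-5) + 2^(-6) + 2^(-7) + 2^(-8)
    = 0.5 + 0.0625 + 0.03125 + 0.03125 + 0.015625 + 0.0078125 + 0.00390625
    = 167/256 = 0.65234375
Since 0.65234375 <= 1, Kraft's inequality IS satisfied.
A prefix code with these lengths CAN exist.

Kraft sum = 0.65234375. Satisfied.


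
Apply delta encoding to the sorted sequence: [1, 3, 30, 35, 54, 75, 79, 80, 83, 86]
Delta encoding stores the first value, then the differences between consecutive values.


First value: 1
Deltas:
  3 - 1 = 2
  30 - 3 = 27
  35 - 30 = 5
  54 - 35 = 19
  75 - 54 = 21
  79 - 75 = 4
  80 - 79 = 1
  83 - 80 = 3
  86 - 83 = 3


Delta encoded: [1, 2, 27, 5, 19, 21, 4, 1, 3, 3]


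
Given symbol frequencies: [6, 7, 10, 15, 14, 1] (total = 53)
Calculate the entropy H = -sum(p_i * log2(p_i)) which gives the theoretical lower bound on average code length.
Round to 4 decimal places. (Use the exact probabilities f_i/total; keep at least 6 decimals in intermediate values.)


Per-symbol terms -p_i * log2(p_i) with p_i = f_i/53:
  p = 6/53 = 0.113208: log2(p) = -3.142958, -p*log2(p) = 0.355807
  p = 7/53 = 0.132075: log2(p) = -2.920566, -p*log2(p) = 0.385735
  p = 10/53 = 0.188679: log2(p) = -2.405992, -p*log2(p) = 0.453961
  p = 15/53 = 0.283019: log2(p) = -1.821030, -p*log2(p) = 0.515386
  p = 14/53 = 0.264151: log2(p) = -1.920566, -p*log2(p) = 0.507319
  p = 1/53 = 0.018868: log2(p) = -5.727920, -p*log2(p) = 0.108074
H = 0.355807 + 0.385735 + 0.453961 + 0.515386 + 0.507319 + 0.108074 = 2.326282

H = 2.3263 bits/symbol


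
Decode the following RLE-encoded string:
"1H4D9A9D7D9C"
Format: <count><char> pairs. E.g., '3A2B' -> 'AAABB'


Expanding each <count><char> pair:
  1H -> 'H'
  4D -> 'DDDD'
  9A -> 'AAAAAAAAA'
  9D -> 'DDDDDDDDD'
  7D -> 'DDDDDDD'
  9C -> 'CCCCCCCCC'

Decoded = HDDDDAAAAAAAAADDDDDDDDDDDDDDDDCCCCCCCCC


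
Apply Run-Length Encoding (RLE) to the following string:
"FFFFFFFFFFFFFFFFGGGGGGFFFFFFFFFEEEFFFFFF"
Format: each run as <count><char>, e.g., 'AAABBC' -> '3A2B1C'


Scanning runs left to right:
  i=0: run of 'F' x 16 -> '16F'
  i=16: run of 'G' x 6 -> '6G'
  i=22: run of 'F' x 9 -> '9F'
  i=31: run of 'E' x 3 -> '3E'
  i=34: run of 'F' x 6 -> '6F'

RLE = 16F6G9F3E6F


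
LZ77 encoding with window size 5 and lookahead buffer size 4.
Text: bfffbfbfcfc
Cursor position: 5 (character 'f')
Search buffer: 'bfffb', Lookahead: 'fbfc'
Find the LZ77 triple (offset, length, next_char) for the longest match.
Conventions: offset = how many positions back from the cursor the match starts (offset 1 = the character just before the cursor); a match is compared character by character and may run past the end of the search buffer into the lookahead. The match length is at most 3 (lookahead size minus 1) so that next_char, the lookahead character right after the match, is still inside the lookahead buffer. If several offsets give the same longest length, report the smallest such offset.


Try each offset into the search buffer:
  offset=1 (pos 4, char 'b'): match length 0
  offset=2 (pos 3, char 'f'): match length 3
  offset=3 (pos 2, char 'f'): match length 1
  offset=4 (pos 1, char 'f'): match length 1
  offset=5 (pos 0, char 'b'): match length 0
Longest match has length 3 at offset 2.
next_char = character at position 5 + 3 = 8 -> 'c'

Best match: offset=2, length=3 (matching 'fbf' starting at position 3)
LZ77 triple: (2, 3, 'c')


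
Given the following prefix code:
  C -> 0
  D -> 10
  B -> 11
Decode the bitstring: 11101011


Decoding step by step:
Bits 11 -> B
Bits 10 -> D
Bits 10 -> D
Bits 11 -> B


Decoded message: BDDB


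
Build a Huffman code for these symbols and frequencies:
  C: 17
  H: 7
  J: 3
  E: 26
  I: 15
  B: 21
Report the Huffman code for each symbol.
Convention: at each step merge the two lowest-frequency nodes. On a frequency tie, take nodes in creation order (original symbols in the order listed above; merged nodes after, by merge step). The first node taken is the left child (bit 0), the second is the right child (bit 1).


Huffman tree construction:
Step 1: Merge J(3) + H(7) = 10
Step 2: Merge (J+H)(10) + I(15) = 25
Step 3: Merge C(17) + B(21) = 38
Step 4: Merge ((J+H)+I)(25) + E(26) = 51
Step 5: Merge (C+B)(38) + (((J+H)+I)+E)(51) = 89
Read each symbol's code off the tree from the root (left child = 0, right child = 1).

Codes:
  C: 00 (length 2)
  H: 1001 (length 4)
  J: 1000 (length 4)
  E: 11 (length 2)
  I: 101 (length 3)
  B: 01 (length 2)
Average code length: 213/89 = 2.3933 bits/symbol


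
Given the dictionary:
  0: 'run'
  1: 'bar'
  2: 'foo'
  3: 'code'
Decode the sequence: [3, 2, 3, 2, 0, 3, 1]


Look up each index in the dictionary:
  3 -> 'code'
  2 -> 'foo'
  3 -> 'code'
  2 -> 'foo'
  0 -> 'run'
  3 -> 'code'
  1 -> 'bar'

Decoded: "code foo code foo run code bar"


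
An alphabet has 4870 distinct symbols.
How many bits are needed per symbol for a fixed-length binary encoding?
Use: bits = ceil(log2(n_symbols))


log2(4870) = 12.2497
Bracket: 2^12 = 4096 < 4870 <= 2^13 = 8192
So ceil(log2(4870)) = 13

bits = ceil(log2(4870)) = ceil(12.2497) = 13 bits


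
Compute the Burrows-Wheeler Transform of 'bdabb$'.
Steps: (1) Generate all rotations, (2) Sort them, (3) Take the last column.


Rotations (sorted):
  0: $bdabb -> last char: b
  1: abb$bd -> last char: d
  2: b$bdab -> last char: b
  3: bb$bda -> last char: a
  4: bdabb$ -> last char: $
  5: dabb$b -> last char: b


BWT = bdba$b


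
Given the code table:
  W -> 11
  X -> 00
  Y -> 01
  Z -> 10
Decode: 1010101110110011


Decoding:
10 -> Z
10 -> Z
10 -> Z
11 -> W
10 -> Z
11 -> W
00 -> X
11 -> W


Result: ZZZWZWXW


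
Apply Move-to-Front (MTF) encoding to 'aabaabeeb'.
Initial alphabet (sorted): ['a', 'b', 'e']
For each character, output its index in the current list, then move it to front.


MTF encoding:
'a': index 0 in ['a', 'b', 'e'] -> ['a', 'b', 'e']
'a': index 0 in ['a', 'b', 'e'] -> ['a', 'b', 'e']
'b': index 1 in ['a', 'b', 'e'] -> ['b', 'a', 'e']
'a': index 1 in ['b', 'a', 'e'] -> ['a', 'b', 'e']
'a': index 0 in ['a', 'b', 'e'] -> ['a', 'b', 'e']
'b': index 1 in ['a', 'b', 'e'] -> ['b', 'a', 'e']
'e': index 2 in ['b', 'a', 'e'] -> ['e', 'b', 'a']
'e': index 0 in ['e', 'b', 'a'] -> ['e', 'b', 'a']
'b': index 1 in ['e', 'b', 'a'] -> ['b', 'e', 'a']


Output: [0, 0, 1, 1, 0, 1, 2, 0, 1]


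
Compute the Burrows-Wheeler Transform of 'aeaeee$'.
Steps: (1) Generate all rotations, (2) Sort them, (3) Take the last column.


Rotations (sorted):
  0: $aeaeee -> last char: e
  1: aeaeee$ -> last char: $
  2: aeee$ae -> last char: e
  3: e$aeaee -> last char: e
  4: eaeee$a -> last char: a
  5: ee$aeae -> last char: e
  6: eee$aea -> last char: a


BWT = e$eeaea


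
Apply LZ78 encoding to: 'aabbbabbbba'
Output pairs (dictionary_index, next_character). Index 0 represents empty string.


LZ78 encoding steps:
Dictionary: {0: ''}
Step 1: w='' (idx 0), next='a' -> output (0, 'a'), add 'a' as idx 1
Step 2: w='a' (idx 1), next='b' -> output (1, 'b'), add 'ab' as idx 2
Step 3: w='' (idx 0), next='b' -> output (0, 'b'), add 'b' as idx 3
Step 4: w='b' (idx 3), next='a' -> output (3, 'a'), add 'ba' as idx 4
Step 5: w='b' (idx 3), next='b' -> output (3, 'b'), add 'bb' as idx 5
Step 6: w='bb' (idx 5), next='a' -> output (5, 'a'), add 'bba' as idx 6


Encoded: [(0, 'a'), (1, 'b'), (0, 'b'), (3, 'a'), (3, 'b'), (5, 'a')]


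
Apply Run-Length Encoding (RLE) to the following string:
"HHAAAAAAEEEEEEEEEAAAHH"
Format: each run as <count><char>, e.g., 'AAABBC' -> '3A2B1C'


Scanning runs left to right:
  i=0: run of 'H' x 2 -> '2H'
  i=2: run of 'A' x 6 -> '6A'
  i=8: run of 'E' x 9 -> '9E'
  i=17: run of 'A' x 3 -> '3A'
  i=20: run of 'H' x 2 -> '2H'

RLE = 2H6A9E3A2H


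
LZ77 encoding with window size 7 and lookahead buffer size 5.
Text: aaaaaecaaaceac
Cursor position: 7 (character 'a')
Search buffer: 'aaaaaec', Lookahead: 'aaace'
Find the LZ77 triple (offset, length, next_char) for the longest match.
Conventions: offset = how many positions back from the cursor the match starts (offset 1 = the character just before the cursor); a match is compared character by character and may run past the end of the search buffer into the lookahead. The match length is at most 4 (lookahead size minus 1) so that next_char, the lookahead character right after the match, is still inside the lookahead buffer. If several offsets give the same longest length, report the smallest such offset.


Try each offset into the search buffer:
  offset=1 (pos 6, char 'c'): match length 0
  offset=2 (pos 5, char 'e'): match length 0
  offset=3 (pos 4, char 'a'): match length 1
  offset=4 (pos 3, char 'a'): match length 2
  offset=5 (pos 2, char 'a'): match length 3
  offset=6 (pos 1, char 'a'): match length 3
  offset=7 (pos 0, char 'a'): match length 3
Longest match has length 3, found at offsets 5, 6, 7; take the smallest, offset 5.
next_char = character at position 7 + 3 = 10 -> 'c'

Best match: offset=5, length=3 (matching 'aaa' starting at position 2)
LZ77 triple: (5, 3, 'c')


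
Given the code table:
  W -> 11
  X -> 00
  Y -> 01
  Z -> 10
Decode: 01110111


Decoding:
01 -> Y
11 -> W
01 -> Y
11 -> W


Result: YWYW


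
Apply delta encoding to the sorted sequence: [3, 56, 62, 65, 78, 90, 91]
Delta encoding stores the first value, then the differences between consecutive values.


First value: 3
Deltas:
  56 - 3 = 53
  62 - 56 = 6
  65 - 62 = 3
  78 - 65 = 13
  90 - 78 = 12
  91 - 90 = 1


Delta encoded: [3, 53, 6, 3, 13, 12, 1]


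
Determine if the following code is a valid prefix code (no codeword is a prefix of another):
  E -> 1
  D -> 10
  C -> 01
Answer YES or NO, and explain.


Checking each pair (does one codeword prefix another?):
  E='1' vs D='10': prefix -- VIOLATION

NO -- this is NOT a valid prefix code. E (1) is a prefix of D (10).


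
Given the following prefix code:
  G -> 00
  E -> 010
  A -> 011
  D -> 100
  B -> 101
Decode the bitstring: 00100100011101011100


Decoding step by step:
Bits 00 -> G
Bits 100 -> D
Bits 100 -> D
Bits 011 -> A
Bits 101 -> B
Bits 011 -> A
Bits 100 -> D


Decoded message: GDDABAD


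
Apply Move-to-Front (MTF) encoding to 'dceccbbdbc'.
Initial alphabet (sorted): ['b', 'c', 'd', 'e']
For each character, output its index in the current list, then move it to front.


MTF encoding:
'd': index 2 in ['b', 'c', 'd', 'e'] -> ['d', 'b', 'c', 'e']
'c': index 2 in ['d', 'b', 'c', 'e'] -> ['c', 'd', 'b', 'e']
'e': index 3 in ['c', 'd', 'b', 'e'] -> ['e', 'c', 'd', 'b']
'c': index 1 in ['e', 'c', 'd', 'b'] -> ['c', 'e', 'd', 'b']
'c': index 0 in ['c', 'e', 'd', 'b'] -> ['c', 'e', 'd', 'b']
'b': index 3 in ['c', 'e', 'd', 'b'] -> ['b', 'c', 'e', 'd']
'b': index 0 in ['b', 'c', 'e', 'd'] -> ['b', 'c', 'e', 'd']
'd': index 3 in ['b', 'c', 'e', 'd'] -> ['d', 'b', 'c', 'e']
'b': index 1 in ['d', 'b', 'c', 'e'] -> ['b', 'd', 'c', 'e']
'c': index 2 in ['b', 'd', 'c', 'e'] -> ['c', 'b', 'd', 'e']


Output: [2, 2, 3, 1, 0, 3, 0, 3, 1, 2]


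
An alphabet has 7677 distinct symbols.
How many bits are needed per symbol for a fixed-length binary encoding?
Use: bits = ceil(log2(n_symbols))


log2(7677) = 12.9063
Bracket: 2^12 = 4096 < 7677 <= 2^13 = 8192
So ceil(log2(7677)) = 13

bits = ceil(log2(7677)) = ceil(12.9063) = 13 bits


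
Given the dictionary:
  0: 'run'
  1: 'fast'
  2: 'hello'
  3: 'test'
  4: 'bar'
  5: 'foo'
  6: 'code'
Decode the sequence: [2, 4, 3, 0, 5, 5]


Look up each index in the dictionary:
  2 -> 'hello'
  4 -> 'bar'
  3 -> 'test'
  0 -> 'run'
  5 -> 'foo'
  5 -> 'foo'

Decoded: "hello bar test run foo foo"


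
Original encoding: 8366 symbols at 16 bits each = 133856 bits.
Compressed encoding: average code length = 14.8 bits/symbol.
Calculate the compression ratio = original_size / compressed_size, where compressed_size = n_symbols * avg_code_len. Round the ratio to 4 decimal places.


original_size = n_symbols * orig_bits = 8366 * 16 = 133856 bits
compressed_size = n_symbols * avg_code_len = 8366 * 14.8 = 123816.8 bits
ratio = original_size / compressed_size = 133856 / 123816.8 = 1.0811

Compression ratio = 1.0811


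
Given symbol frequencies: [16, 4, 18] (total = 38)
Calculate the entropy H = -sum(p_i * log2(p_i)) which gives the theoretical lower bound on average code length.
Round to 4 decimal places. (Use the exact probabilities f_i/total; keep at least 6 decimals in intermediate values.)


Per-symbol terms -p_i * log2(p_i) with p_i = f_i/38:
  p = 16/38 = 0.421053: log2(p) = -1.247928, -p*log2(p) = 0.525443
  p = 4/38 = 0.105263: log2(p) = -3.247928, -p*log2(p) = 0.341887
  p = 18/38 = 0.473684: log2(p) = -1.078003, -p*log2(p) = 0.510633
H = 0.525443 + 0.341887 + 0.510633 = 1.377963

H = 1.378 bits/symbol


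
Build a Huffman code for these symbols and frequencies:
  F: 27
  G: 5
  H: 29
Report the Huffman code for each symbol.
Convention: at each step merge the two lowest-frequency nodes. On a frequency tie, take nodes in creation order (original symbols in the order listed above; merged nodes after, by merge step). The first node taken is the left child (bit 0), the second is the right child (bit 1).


Huffman tree construction:
Step 1: Merge G(5) + F(27) = 32
Step 2: Merge H(29) + (G+F)(32) = 61
Read each symbol's code off the tree from the root (left child = 0, right child = 1).

Codes:
  F: 11 (length 2)
  G: 10 (length 2)
  H: 0 (length 1)
Average code length: 93/61 = 1.5246 bits/symbol


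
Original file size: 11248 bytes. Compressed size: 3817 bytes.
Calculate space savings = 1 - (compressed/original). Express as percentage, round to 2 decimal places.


ratio = compressed/original = 3817/11248 = 0.339349
savings = 1 - ratio = 1 - 0.339349 = 0.660651
as a percentage: 0.660651 * 100 = 66.07%

Space savings = 1 - 3817/11248 = 66.07%


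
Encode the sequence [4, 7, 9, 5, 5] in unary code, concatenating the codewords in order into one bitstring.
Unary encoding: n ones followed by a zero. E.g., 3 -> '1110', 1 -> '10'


Encode each number as n ones followed by a terminating 0:
  4 -> 11110 (5 bits)
  7 -> 11111110 (8 bits)
  9 -> 1111111110 (10 bits)
  5 -> 111110 (6 bits)
  5 -> 111110 (6 bits)
Total length = 5 + 8 + 10 + 6 + 6 = 35 bits.

Unary([4, 7, 9, 5, 5]) = 11110111111101111111110111110111110 (35 bits)


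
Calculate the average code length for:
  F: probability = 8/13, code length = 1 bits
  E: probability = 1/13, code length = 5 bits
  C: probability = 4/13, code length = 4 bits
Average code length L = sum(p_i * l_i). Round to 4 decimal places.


Weighted contributions p_i * l_i:
  F: (8/13) * 1 = 8/13
  E: (1/13) * 5 = 5/13
  C: (4/13) * 4 = 16/13
Sum = (8 + 5 + 16)/13 = 29/13

L = 29/13 = 2.2308 bits/symbol


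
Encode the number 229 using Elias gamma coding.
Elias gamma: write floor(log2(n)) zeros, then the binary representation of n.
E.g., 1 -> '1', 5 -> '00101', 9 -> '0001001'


num_bits = floor(log2(229)) + 1 = 8
leading_zeros = num_bits - 1 = 7
binary(229) = 11100101

Elias gamma(229) = '0000000' + '11100101' = 000000011100101 (15 bits)


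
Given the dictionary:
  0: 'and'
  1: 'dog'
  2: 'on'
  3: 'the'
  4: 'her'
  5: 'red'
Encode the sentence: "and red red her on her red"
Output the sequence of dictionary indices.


Look up each word in the dictionary:
  'and' -> 0
  'red' -> 5
  'red' -> 5
  'her' -> 4
  'on' -> 2
  'her' -> 4
  'red' -> 5

Encoded: [0, 5, 5, 4, 2, 4, 5]


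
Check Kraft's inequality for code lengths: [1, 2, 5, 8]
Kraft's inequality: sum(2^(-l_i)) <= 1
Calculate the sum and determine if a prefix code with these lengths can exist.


Sum = 2^(-1) + 2^(-2) + 2^(-5) + 2^(-8)
    = 0.5 + 0.25 + 0.03125 + 0.00390625
    = 201/256 = 0.78515625
Since 0.78515625 <= 1, Kraft's inequality IS satisfied.
A prefix code with these lengths CAN exist.

Kraft sum = 0.78515625. Satisfied.


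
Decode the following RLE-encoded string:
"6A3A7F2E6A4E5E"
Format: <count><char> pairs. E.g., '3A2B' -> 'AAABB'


Expanding each <count><char> pair:
  6A -> 'AAAAAA'
  3A -> 'AAA'
  7F -> 'FFFFFFF'
  2E -> 'EE'
  6A -> 'AAAAAA'
  4E -> 'EEEE'
  5E -> 'EEEEE'

Decoded = AAAAAAAAAFFFFFFFEEAAAAAAEEEEEEEEE


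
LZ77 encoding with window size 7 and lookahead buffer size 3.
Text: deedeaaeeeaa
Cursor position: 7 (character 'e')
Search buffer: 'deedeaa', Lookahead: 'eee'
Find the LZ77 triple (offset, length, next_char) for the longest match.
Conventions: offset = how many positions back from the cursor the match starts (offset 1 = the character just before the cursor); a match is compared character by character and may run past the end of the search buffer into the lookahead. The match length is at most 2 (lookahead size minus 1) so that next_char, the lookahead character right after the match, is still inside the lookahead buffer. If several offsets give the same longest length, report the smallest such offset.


Try each offset into the search buffer:
  offset=1 (pos 6, char 'a'): match length 0
  offset=2 (pos 5, char 'a'): match length 0
  offset=3 (pos 4, char 'e'): match length 1
  offset=4 (pos 3, char 'd'): match length 0
  offset=5 (pos 2, char 'e'): match length 1
  offset=6 (pos 1, char 'e'): match length 2
  offset=7 (pos 0, char 'd'): match length 0
Longest match has length 2 at offset 6.
next_char = character at position 7 + 2 = 9 -> 'e'

Best match: offset=6, length=2 (matching 'ee' starting at position 1)
LZ77 triple: (6, 2, 'e')


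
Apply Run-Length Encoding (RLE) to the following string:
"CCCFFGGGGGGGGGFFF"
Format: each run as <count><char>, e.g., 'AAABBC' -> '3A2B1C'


Scanning runs left to right:
  i=0: run of 'C' x 3 -> '3C'
  i=3: run of 'F' x 2 -> '2F'
  i=5: run of 'G' x 9 -> '9G'
  i=14: run of 'F' x 3 -> '3F'

RLE = 3C2F9G3F


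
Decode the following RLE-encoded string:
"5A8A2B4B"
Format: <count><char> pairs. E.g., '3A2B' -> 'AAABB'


Expanding each <count><char> pair:
  5A -> 'AAAAA'
  8A -> 'AAAAAAAA'
  2B -> 'BB'
  4B -> 'BBBB'

Decoded = AAAAAAAAAAAAABBBBBB


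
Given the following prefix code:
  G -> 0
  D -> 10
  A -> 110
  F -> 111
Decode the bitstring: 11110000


Decoding step by step:
Bits 111 -> F
Bits 10 -> D
Bits 0 -> G
Bits 0 -> G
Bits 0 -> G


Decoded message: FDGGG


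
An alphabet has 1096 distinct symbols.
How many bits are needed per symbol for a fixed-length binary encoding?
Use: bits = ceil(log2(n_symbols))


log2(1096) = 10.098
Bracket: 2^10 = 1024 < 1096 <= 2^11 = 2048
So ceil(log2(1096)) = 11

bits = ceil(log2(1096)) = ceil(10.098) = 11 bits


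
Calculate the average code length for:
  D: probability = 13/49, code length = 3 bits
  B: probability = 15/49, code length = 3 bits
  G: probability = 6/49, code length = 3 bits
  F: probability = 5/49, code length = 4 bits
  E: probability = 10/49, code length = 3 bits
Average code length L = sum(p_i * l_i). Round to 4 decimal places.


Weighted contributions p_i * l_i:
  D: (13/49) * 3 = 39/49
  B: (15/49) * 3 = 45/49
  G: (6/49) * 3 = 18/49
  F: (5/49) * 4 = 20/49
  E: (10/49) * 3 = 30/49
Sum = (39 + 45 + 18 + 20 + 30)/49 = 152/49

L = 152/49 = 3.1020 bits/symbol


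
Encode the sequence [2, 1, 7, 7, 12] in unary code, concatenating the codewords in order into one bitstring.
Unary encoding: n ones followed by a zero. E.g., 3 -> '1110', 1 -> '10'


Encode each number as n ones followed by a terminating 0:
  2 -> 110 (3 bits)
  1 -> 10 (2 bits)
  7 -> 11111110 (8 bits)
  7 -> 11111110 (8 bits)
  12 -> 1111111111110 (13 bits)
Total length = 3 + 2 + 8 + 8 + 13 = 34 bits.

Unary([2, 1, 7, 7, 12]) = 1101011111110111111101111111111110 (34 bits)


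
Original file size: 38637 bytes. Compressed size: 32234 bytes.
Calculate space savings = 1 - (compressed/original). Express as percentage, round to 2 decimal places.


ratio = compressed/original = 32234/38637 = 0.834278
savings = 1 - ratio = 1 - 0.834278 = 0.165722
as a percentage: 0.165722 * 100 = 16.57%

Space savings = 1 - 32234/38637 = 16.57%


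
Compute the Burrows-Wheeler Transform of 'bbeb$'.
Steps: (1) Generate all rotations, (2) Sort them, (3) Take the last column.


Rotations (sorted):
  0: $bbeb -> last char: b
  1: b$bbe -> last char: e
  2: bbeb$ -> last char: $
  3: beb$b -> last char: b
  4: eb$bb -> last char: b


BWT = be$bb


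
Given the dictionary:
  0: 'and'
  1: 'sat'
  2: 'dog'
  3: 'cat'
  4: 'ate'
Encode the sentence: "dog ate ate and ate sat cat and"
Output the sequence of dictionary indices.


Look up each word in the dictionary:
  'dog' -> 2
  'ate' -> 4
  'ate' -> 4
  'and' -> 0
  'ate' -> 4
  'sat' -> 1
  'cat' -> 3
  'and' -> 0

Encoded: [2, 4, 4, 0, 4, 1, 3, 0]


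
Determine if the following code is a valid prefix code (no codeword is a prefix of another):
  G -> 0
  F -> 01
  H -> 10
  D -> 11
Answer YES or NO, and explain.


Checking each pair (does one codeword prefix another?):
  G='0' vs F='01': prefix -- VIOLATION

NO -- this is NOT a valid prefix code. G (0) is a prefix of F (01).


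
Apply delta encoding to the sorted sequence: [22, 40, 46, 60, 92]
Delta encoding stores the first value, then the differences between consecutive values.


First value: 22
Deltas:
  40 - 22 = 18
  46 - 40 = 6
  60 - 46 = 14
  92 - 60 = 32


Delta encoded: [22, 18, 6, 14, 32]


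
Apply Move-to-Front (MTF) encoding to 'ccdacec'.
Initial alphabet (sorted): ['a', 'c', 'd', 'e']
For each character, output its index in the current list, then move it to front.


MTF encoding:
'c': index 1 in ['a', 'c', 'd', 'e'] -> ['c', 'a', 'd', 'e']
'c': index 0 in ['c', 'a', 'd', 'e'] -> ['c', 'a', 'd', 'e']
'd': index 2 in ['c', 'a', 'd', 'e'] -> ['d', 'c', 'a', 'e']
'a': index 2 in ['d', 'c', 'a', 'e'] -> ['a', 'd', 'c', 'e']
'c': index 2 in ['a', 'd', 'c', 'e'] -> ['c', 'a', 'd', 'e']
'e': index 3 in ['c', 'a', 'd', 'e'] -> ['e', 'c', 'a', 'd']
'c': index 1 in ['e', 'c', 'a', 'd'] -> ['c', 'e', 'a', 'd']


Output: [1, 0, 2, 2, 2, 3, 1]


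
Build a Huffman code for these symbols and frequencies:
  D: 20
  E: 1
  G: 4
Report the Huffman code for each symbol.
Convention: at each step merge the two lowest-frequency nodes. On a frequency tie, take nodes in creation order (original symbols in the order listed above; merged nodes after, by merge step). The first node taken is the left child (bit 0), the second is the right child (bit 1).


Huffman tree construction:
Step 1: Merge E(1) + G(4) = 5
Step 2: Merge (E+G)(5) + D(20) = 25
Read each symbol's code off the tree from the root (left child = 0, right child = 1).

Codes:
  D: 1 (length 1)
  E: 00 (length 2)
  G: 01 (length 2)
Average code length: 30/25 = 1.2000 bits/symbol


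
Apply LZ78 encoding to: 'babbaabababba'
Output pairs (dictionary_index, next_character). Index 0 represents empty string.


LZ78 encoding steps:
Dictionary: {0: ''}
Step 1: w='' (idx 0), next='b' -> output (0, 'b'), add 'b' as idx 1
Step 2: w='' (idx 0), next='a' -> output (0, 'a'), add 'a' as idx 2
Step 3: w='b' (idx 1), next='b' -> output (1, 'b'), add 'bb' as idx 3
Step 4: w='a' (idx 2), next='a' -> output (2, 'a'), add 'aa' as idx 4
Step 5: w='b' (idx 1), next='a' -> output (1, 'a'), add 'ba' as idx 5
Step 6: w='ba' (idx 5), next='b' -> output (5, 'b'), add 'bab' as idx 6
Step 7: w='ba' (idx 5), end of input -> output (5, '')


Encoded: [(0, 'b'), (0, 'a'), (1, 'b'), (2, 'a'), (1, 'a'), (5, 'b'), (5, '')]


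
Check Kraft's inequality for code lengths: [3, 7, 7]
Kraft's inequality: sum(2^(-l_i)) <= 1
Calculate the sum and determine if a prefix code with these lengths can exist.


Sum = 2^(-3) + 2^(-7) + 2^(-7)
    = 0.125 + 0.0078125 + 0.0078125
    = 18/128 = 0.140625
Since 0.140625 <= 1, Kraft's inequality IS satisfied.
A prefix code with these lengths CAN exist.

Kraft sum = 0.140625. Satisfied.


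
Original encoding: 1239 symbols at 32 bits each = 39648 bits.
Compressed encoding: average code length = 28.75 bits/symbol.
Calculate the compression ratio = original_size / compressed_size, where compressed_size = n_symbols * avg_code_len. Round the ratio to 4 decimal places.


original_size = n_symbols * orig_bits = 1239 * 32 = 39648 bits
compressed_size = n_symbols * avg_code_len = 1239 * 28.75 = 35621.25 bits
ratio = original_size / compressed_size = 39648 / 35621.25 = 1.113

Compression ratio = 1.113


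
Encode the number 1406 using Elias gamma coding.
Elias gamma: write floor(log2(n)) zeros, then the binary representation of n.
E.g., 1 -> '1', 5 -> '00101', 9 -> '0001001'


num_bits = floor(log2(1406)) + 1 = 11
leading_zeros = num_bits - 1 = 10
binary(1406) = 10101111110

Elias gamma(1406) = '0000000000' + '10101111110' = 000000000010101111110 (21 bits)


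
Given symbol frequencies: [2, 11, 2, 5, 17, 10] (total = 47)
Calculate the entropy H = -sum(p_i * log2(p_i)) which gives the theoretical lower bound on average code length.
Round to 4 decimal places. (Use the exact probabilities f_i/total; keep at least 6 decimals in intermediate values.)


Per-symbol terms -p_i * log2(p_i) with p_i = f_i/47:
  p = 2/47 = 0.042553: log2(p) = -4.554589, -p*log2(p) = 0.193812
  p = 11/47 = 0.234043: log2(p) = -2.095157, -p*log2(p) = 0.490356
  p = 2/47 = 0.042553: log2(p) = -4.554589, -p*log2(p) = 0.193812
  p = 5/47 = 0.106383: log2(p) = -3.232661, -p*log2(p) = 0.343900
  p = 17/47 = 0.361702: log2(p) = -1.467126, -p*log2(p) = 0.530663
  p = 10/47 = 0.212766: log2(p) = -2.232661, -p*log2(p) = 0.475034
H = 0.193812 + 0.490356 + 0.193812 + 0.343900 + 0.530663 + 0.475034 = 2.227577

H = 2.2276 bits/symbol


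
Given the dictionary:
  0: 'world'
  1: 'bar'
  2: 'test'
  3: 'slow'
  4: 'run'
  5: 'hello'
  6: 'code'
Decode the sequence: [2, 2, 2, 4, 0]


Look up each index in the dictionary:
  2 -> 'test'
  2 -> 'test'
  2 -> 'test'
  4 -> 'run'
  0 -> 'world'

Decoded: "test test test run world"


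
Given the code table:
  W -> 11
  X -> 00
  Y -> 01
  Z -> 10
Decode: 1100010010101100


Decoding:
11 -> W
00 -> X
01 -> Y
00 -> X
10 -> Z
10 -> Z
11 -> W
00 -> X


Result: WXYXZZWX


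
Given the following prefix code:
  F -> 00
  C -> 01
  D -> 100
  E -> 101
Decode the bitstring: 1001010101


Decoding step by step:
Bits 100 -> D
Bits 101 -> E
Bits 01 -> C
Bits 01 -> C


Decoded message: DECC


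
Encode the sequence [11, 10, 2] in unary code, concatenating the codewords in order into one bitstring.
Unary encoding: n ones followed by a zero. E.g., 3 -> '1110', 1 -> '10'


Encode each number as n ones followed by a terminating 0:
  11 -> 111111111110 (12 bits)
  10 -> 11111111110 (11 bits)
  2 -> 110 (3 bits)
Total length = 12 + 11 + 3 = 26 bits.

Unary([11, 10, 2]) = 11111111111011111111110110 (26 bits)


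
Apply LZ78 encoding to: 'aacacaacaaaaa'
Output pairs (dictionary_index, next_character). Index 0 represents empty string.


LZ78 encoding steps:
Dictionary: {0: ''}
Step 1: w='' (idx 0), next='a' -> output (0, 'a'), add 'a' as idx 1
Step 2: w='a' (idx 1), next='c' -> output (1, 'c'), add 'ac' as idx 2
Step 3: w='ac' (idx 2), next='a' -> output (2, 'a'), add 'aca' as idx 3
Step 4: w='aca' (idx 3), next='a' -> output (3, 'a'), add 'acaa' as idx 4
Step 5: w='a' (idx 1), next='a' -> output (1, 'a'), add 'aa' as idx 5
Step 6: w='a' (idx 1), end of input -> output (1, '')


Encoded: [(0, 'a'), (1, 'c'), (2, 'a'), (3, 'a'), (1, 'a'), (1, '')]


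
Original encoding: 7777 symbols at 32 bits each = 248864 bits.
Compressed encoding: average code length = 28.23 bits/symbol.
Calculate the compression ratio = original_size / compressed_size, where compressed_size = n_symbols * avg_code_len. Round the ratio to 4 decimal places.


original_size = n_symbols * orig_bits = 7777 * 32 = 248864 bits
compressed_size = n_symbols * avg_code_len = 7777 * 28.23 = 219544.71 bits
ratio = original_size / compressed_size = 248864 / 219544.71 = 1.1335

Compression ratio = 1.1335


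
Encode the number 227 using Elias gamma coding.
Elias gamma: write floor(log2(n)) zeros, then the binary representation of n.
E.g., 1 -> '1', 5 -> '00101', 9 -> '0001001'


num_bits = floor(log2(227)) + 1 = 8
leading_zeros = num_bits - 1 = 7
binary(227) = 11100011

Elias gamma(227) = '0000000' + '11100011' = 000000011100011 (15 bits)


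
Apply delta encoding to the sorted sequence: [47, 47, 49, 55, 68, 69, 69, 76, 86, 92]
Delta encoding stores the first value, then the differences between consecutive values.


First value: 47
Deltas:
  47 - 47 = 0
  49 - 47 = 2
  55 - 49 = 6
  68 - 55 = 13
  69 - 68 = 1
  69 - 69 = 0
  76 - 69 = 7
  86 - 76 = 10
  92 - 86 = 6


Delta encoded: [47, 0, 2, 6, 13, 1, 0, 7, 10, 6]


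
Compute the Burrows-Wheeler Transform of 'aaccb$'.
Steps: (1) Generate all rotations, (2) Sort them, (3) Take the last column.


Rotations (sorted):
  0: $aaccb -> last char: b
  1: aaccb$ -> last char: $
  2: accb$a -> last char: a
  3: b$aacc -> last char: c
  4: cb$aac -> last char: c
  5: ccb$aa -> last char: a


BWT = b$acca


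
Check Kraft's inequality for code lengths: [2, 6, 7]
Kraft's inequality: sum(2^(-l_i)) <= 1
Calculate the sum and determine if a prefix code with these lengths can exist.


Sum = 2^(-2) + 2^(-6) + 2^(-7)
    = 0.25 + 0.015625 + 0.0078125
    = 35/128 = 0.2734375
Since 0.2734375 <= 1, Kraft's inequality IS satisfied.
A prefix code with these lengths CAN exist.

Kraft sum = 0.2734375. Satisfied.


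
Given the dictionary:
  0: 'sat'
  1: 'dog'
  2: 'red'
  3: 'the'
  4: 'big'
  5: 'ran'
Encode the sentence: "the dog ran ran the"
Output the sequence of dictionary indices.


Look up each word in the dictionary:
  'the' -> 3
  'dog' -> 1
  'ran' -> 5
  'ran' -> 5
  'the' -> 3

Encoded: [3, 1, 5, 5, 3]


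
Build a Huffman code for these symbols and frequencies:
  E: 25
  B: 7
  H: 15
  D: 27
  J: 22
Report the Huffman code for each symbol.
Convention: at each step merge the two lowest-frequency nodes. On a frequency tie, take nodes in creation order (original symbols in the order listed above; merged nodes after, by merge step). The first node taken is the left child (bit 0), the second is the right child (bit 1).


Huffman tree construction:
Step 1: Merge B(7) + H(15) = 22
Step 2: Merge J(22) + (B+H)(22) = 44
Step 3: Merge E(25) + D(27) = 52
Step 4: Merge (J+(B+H))(44) + (E+D)(52) = 96
Read each symbol's code off the tree from the root (left child = 0, right child = 1).

Codes:
  E: 10 (length 2)
  B: 010 (length 3)
  H: 011 (length 3)
  D: 11 (length 2)
  J: 00 (length 2)
Average code length: 214/96 = 2.2292 bits/symbol


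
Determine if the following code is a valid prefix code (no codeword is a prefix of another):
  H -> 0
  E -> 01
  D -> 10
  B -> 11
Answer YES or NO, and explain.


Checking each pair (does one codeword prefix another?):
  H='0' vs E='01': prefix -- VIOLATION

NO -- this is NOT a valid prefix code. H (0) is a prefix of E (01).


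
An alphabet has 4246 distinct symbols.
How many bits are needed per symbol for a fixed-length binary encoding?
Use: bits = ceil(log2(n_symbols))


log2(4246) = 12.0519
Bracket: 2^12 = 4096 < 4246 <= 2^13 = 8192
So ceil(log2(4246)) = 13

bits = ceil(log2(4246)) = ceil(12.0519) = 13 bits


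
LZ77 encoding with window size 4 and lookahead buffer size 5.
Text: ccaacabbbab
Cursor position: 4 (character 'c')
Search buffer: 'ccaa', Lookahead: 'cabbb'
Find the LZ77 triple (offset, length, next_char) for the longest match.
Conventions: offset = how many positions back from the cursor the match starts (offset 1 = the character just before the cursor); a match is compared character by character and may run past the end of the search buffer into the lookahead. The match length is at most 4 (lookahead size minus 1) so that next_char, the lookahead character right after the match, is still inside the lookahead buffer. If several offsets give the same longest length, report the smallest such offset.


Try each offset into the search buffer:
  offset=1 (pos 3, char 'a'): match length 0
  offset=2 (pos 2, char 'a'): match length 0
  offset=3 (pos 1, char 'c'): match length 2
  offset=4 (pos 0, char 'c'): match length 1
Longest match has length 2 at offset 3.
next_char = character at position 4 + 2 = 6 -> 'b'

Best match: offset=3, length=2 (matching 'ca' starting at position 1)
LZ77 triple: (3, 2, 'b')


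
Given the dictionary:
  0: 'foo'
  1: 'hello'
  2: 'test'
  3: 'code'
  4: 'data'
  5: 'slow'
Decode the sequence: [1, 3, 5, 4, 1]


Look up each index in the dictionary:
  1 -> 'hello'
  3 -> 'code'
  5 -> 'slow'
  4 -> 'data'
  1 -> 'hello'

Decoded: "hello code slow data hello"


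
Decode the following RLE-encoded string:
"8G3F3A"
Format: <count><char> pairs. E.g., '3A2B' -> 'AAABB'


Expanding each <count><char> pair:
  8G -> 'GGGGGGGG'
  3F -> 'FFF'
  3A -> 'AAA'

Decoded = GGGGGGGGFFFAAA


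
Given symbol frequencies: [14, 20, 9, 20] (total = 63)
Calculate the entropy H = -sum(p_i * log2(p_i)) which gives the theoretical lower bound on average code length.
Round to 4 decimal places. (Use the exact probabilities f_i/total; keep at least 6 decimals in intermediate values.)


Per-symbol terms -p_i * log2(p_i) with p_i = f_i/63:
  p = 14/63 = 0.222222: log2(p) = -2.169925, -p*log2(p) = 0.482206
  p = 20/63 = 0.317460: log2(p) = -1.655352, -p*log2(p) = 0.525509
  p = 9/63 = 0.142857: log2(p) = -2.807355, -p*log2(p) = 0.401051
  p = 20/63 = 0.317460: log2(p) = -1.655352, -p*log2(p) = 0.525509
H = 0.482206 + 0.525509 + 0.401051 + 0.525509 = 1.934275

H = 1.9343 bits/symbol


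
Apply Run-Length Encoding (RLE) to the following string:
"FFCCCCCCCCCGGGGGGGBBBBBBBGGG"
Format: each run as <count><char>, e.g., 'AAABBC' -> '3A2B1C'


Scanning runs left to right:
  i=0: run of 'F' x 2 -> '2F'
  i=2: run of 'C' x 9 -> '9C'
  i=11: run of 'G' x 7 -> '7G'
  i=18: run of 'B' x 7 -> '7B'
  i=25: run of 'G' x 3 -> '3G'

RLE = 2F9C7G7B3G


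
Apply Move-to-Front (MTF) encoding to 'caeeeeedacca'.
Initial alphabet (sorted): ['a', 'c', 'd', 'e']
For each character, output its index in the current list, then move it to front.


MTF encoding:
'c': index 1 in ['a', 'c', 'd', 'e'] -> ['c', 'a', 'd', 'e']
'a': index 1 in ['c', 'a', 'd', 'e'] -> ['a', 'c', 'd', 'e']
'e': index 3 in ['a', 'c', 'd', 'e'] -> ['e', 'a', 'c', 'd']
'e': index 0 in ['e', 'a', 'c', 'd'] -> ['e', 'a', 'c', 'd']
'e': index 0 in ['e', 'a', 'c', 'd'] -> ['e', 'a', 'c', 'd']
'e': index 0 in ['e', 'a', 'c', 'd'] -> ['e', 'a', 'c', 'd']
'e': index 0 in ['e', 'a', 'c', 'd'] -> ['e', 'a', 'c', 'd']
'd': index 3 in ['e', 'a', 'c', 'd'] -> ['d', 'e', 'a', 'c']
'a': index 2 in ['d', 'e', 'a', 'c'] -> ['a', 'd', 'e', 'c']
'c': index 3 in ['a', 'd', 'e', 'c'] -> ['c', 'a', 'd', 'e']
'c': index 0 in ['c', 'a', 'd', 'e'] -> ['c', 'a', 'd', 'e']
'a': index 1 in ['c', 'a', 'd', 'e'] -> ['a', 'c', 'd', 'e']


Output: [1, 1, 3, 0, 0, 0, 0, 3, 2, 3, 0, 1]
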